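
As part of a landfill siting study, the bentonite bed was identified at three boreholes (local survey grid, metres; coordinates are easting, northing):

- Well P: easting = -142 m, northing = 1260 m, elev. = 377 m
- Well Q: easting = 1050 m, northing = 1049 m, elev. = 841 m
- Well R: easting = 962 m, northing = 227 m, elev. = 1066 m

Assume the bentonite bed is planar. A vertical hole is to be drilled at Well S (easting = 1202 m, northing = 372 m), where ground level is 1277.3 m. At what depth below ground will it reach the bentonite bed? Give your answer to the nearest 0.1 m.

175.9 m

Two edge vectors: Well P→Well Q = (1192, -211, 464), Well P→Well R = (1104, -1033, 689).
Normal n = (Well P→Well Q) × (Well P→Well R) = (333933, -309032, -998392).
So ∂z/∂easting = −n_x/n_z = 0.334471 and ∂z/∂northing = −n_y/n_z = −0.309530.
Intercept c from Well P: 377 + 47.49 + 390.01 = 814.50.
At (1202, 372): z_contact = 402.03 − 115.15 + 814.50 = 1101.39 m.
Depth below ground = 1277.3 − 1101.39 = 175.9 m.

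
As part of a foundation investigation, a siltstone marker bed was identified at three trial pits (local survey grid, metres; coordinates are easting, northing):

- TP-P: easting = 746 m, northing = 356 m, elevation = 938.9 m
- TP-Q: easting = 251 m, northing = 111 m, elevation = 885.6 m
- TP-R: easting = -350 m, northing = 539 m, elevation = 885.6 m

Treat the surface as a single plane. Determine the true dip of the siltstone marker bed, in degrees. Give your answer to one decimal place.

6.2°

Let the plane be z = a·easting + b·northing + c.
TP-Q−TP-P: −495a − 245b = −53.3;  TP-R−TP-P: −1096a + 183b = −53.3.
Solving gives a = 0.06353, b = 0.08920.
Gradient magnitude |∇z| = √(a² + b²) = √(0.00404 + 0.00796) = 0.10951.
True dip = arctan(0.10951) = 6.2°, dipping toward SW (azimuth ≈ 215°).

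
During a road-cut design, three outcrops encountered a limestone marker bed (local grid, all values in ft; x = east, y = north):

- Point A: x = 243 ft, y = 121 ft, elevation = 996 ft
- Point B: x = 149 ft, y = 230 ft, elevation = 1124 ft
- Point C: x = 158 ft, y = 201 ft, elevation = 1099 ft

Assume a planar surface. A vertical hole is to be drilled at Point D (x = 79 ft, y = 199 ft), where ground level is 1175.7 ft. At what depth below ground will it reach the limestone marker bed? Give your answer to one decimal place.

Let the plane be z = a·x + b·y + c.
Point B−Point A: −94a + 109b = 128;  Point C−Point A: −85a + 80b = 103.
Solving gives a = −0.56562, b = 0.68653.
Then c = 996 − a·243 − b·121 = 1050.37.
At (79, 199): z_contact = −44.68 + 136.62 + 1050.37 = 1142.31 ft.
Depth below ground = 1175.7 − 1142.31 = 33.4 ft.

33.4 ft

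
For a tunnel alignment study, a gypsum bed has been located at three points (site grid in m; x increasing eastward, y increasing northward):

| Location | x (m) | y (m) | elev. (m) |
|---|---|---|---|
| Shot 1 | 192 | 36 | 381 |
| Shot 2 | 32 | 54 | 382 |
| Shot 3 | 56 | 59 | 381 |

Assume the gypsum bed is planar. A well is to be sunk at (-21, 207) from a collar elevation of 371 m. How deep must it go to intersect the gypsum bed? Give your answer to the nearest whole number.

Two edge vectors: Shot 1→Shot 2 = (-160, 18, 1), Shot 1→Shot 3 = (-136, 23, 0).
Normal n = (Shot 1→Shot 2) × (Shot 1→Shot 3) = (-23, -136, -1232).
So ∂z/∂x = −n_x/n_z = −0.01867 and ∂z/∂y = −n_y/n_z = −0.11039.
Intercept c from Shot 1: 381 + 3.58 + 3.97 = 388.56.
At (-21, 207): z_contact = 0.4 − 22.9 + 388.56 = 366.1 m.
Depth below ground = 371 − 366.1 = 5 m.

5 m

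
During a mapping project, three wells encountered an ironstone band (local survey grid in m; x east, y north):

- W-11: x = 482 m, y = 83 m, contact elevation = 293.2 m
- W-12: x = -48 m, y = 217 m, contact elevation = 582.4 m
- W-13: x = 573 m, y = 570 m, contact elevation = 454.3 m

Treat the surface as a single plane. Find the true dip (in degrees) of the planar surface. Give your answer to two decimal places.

Let the plane be z = a·x + b·y + c.
W-12−W-11: −530a + 134b = 289.2;  W-13−W-11: 91a + 487b = 161.1.
Solving gives a = −0.44118, b = 0.41324.
Gradient magnitude |∇z| = √(a² + b²) = √(0.19464 + 0.17077) = 0.60449.
True dip = arctan(0.60449) = 31.15°, dipping toward SE (azimuth ≈ 133°).

31.15°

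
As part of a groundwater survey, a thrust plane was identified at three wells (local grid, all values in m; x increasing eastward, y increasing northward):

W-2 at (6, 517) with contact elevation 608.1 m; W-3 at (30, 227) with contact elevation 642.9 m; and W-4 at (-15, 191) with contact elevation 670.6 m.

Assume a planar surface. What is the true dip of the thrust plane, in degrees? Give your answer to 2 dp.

Two edge vectors: W-2→W-3 = (24, -290, 34.8), W-2→W-4 = (-21, -326, 62.5).
Normal n = (W-2→W-3) × (W-2→W-4) = (-6780.2, -2230.8, -13914).
So ∂z/∂x = −n_x/n_z = −0.48729 and ∂z/∂y = −n_y/n_z = −0.16033.
Gradient magnitude |∇z| = √(a² + b²) = √(0.23745 + 0.02570) = 0.51299.
True dip = arctan(0.51299) = 27.16°, dipping toward ENE (azimuth ≈ 072°).

27.16°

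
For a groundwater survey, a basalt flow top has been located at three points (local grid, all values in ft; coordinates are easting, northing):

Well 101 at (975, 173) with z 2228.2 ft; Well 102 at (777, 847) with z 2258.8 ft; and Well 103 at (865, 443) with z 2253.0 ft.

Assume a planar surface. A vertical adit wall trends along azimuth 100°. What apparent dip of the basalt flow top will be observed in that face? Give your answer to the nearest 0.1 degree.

21.3°

Let the plane be z = a·easting + b·northing + c.
Well 102−Well 101: −198a + 674b = 30.6;  Well 103−Well 101: −110a + 270b = 24.8.
Solving gives a = −0.40876, b = −0.07468.
Unit vector along 100° is (sin 100°, cos 100°) = (0.9848, -0.1736).
Slope in that direction = a·(0.9848) + b·(-0.1736) = −0.38958.
Apparent dip = arctan|0.38958| = 21.3° (true dip is 22.6°, so apparent ≤ true as expected).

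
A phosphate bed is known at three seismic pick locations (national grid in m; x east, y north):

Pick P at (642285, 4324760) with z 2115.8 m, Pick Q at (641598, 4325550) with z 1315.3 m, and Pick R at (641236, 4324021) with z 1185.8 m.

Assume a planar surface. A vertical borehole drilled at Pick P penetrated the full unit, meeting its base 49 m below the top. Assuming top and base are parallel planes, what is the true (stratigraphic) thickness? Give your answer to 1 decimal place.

34.6 m

Two edge vectors: Pick P→Pick Q = (-687, 790, -800.5), Pick P→Pick R = (-1049, -739, -930).
Normal n = (Pick P→Pick Q) × (Pick P→Pick R) = (-1326269.5, 200814.5, 1336403).
So ∂z/∂x = −n_x/n_z = 0.99242 and ∂z/∂y = −n_y/n_z = −0.15026.
|∇z| = √(a²+b²) = 1.00373, so dip δ = arctan(1.00373) = 45.11°.
True thickness = vertical thickness × cos δ = 49 × cos 45.11° = 34.6 m.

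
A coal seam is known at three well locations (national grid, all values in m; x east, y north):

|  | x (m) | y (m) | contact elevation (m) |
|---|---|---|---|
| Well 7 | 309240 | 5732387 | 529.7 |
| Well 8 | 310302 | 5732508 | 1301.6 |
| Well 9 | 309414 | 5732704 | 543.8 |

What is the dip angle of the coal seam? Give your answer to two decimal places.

Let the plane be z = a·x + b·y + c.
Well 8−Well 7: 1062a + 121b = 771.9;  Well 9−Well 7: 174a + 317b = 14.1.
Solving gives a = 0.76992, b = −0.37813.
Gradient magnitude |∇z| = √(a² + b²) = √(0.59277 + 0.14298) = 0.85776.
True dip = arctan(0.85776) = 40.62°, dipping toward WNW (azimuth ≈ 296°).

40.62°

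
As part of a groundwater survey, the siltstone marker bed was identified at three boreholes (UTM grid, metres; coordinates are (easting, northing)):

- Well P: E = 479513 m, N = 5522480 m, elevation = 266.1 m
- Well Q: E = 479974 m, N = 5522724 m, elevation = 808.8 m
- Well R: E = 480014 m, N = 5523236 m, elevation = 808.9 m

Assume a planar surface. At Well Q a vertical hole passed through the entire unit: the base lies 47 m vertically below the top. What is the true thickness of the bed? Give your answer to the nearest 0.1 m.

Two edge vectors: Well P→Well Q = (461, 244, 542.7), Well P→Well R = (501, 756, 542.8).
Normal n = (Well P→Well Q) × (Well P→Well R) = (-277838, 21661.9, 226272).
So ∂z/∂E = −n_x/n_z = 1.22789 and ∂z/∂N = −n_y/n_z = −0.09573.
|∇z| = √(a²+b²) = 1.23162, so dip δ = arctan(1.23162) = 50.93°.
True thickness = vertical thickness × cos δ = 47 × cos 50.93° = 29.6 m.

29.6 m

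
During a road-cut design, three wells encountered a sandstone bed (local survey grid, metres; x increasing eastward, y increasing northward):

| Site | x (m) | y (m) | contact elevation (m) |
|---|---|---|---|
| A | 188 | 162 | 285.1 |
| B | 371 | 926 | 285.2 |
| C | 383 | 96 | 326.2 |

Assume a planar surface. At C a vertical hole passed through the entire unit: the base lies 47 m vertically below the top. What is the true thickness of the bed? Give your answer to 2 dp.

46.08 m

Let the plane be z = a·x + b·y + c.
B−A: 183a + 764b = 0.1;  C−A: 195a − 66b = 41.1.
Solving gives a = 0.19500, b = −0.04658.
|∇z| = √(a²+b²) = 0.20049, so dip δ = arctan(0.20049) = 11.34°.
True thickness = vertical thickness × cos δ = 47 × cos 11.34° = 46.08 m.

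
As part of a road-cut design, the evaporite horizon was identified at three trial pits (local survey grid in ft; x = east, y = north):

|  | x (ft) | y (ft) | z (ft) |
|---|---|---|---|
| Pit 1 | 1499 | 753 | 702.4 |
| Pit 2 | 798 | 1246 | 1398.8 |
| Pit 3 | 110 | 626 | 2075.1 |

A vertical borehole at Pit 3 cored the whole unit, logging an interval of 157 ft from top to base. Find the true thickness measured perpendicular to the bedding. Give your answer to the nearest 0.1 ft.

Two edge vectors: Pit 1→Pit 2 = (-701, 493, 696.4), Pit 1→Pit 3 = (-1389, -127, 1372.7).
Normal n = (Pit 1→Pit 2) × (Pit 1→Pit 3) = (765183.9, -5036.9, 773804).
So ∂z/∂x = −n_x/n_z = −0.98886 and ∂z/∂y = −n_y/n_z = 0.00651.
|∇z| = √(a²+b²) = 0.98888, so dip δ = arctan(0.98888) = 44.68°.
True thickness = vertical thickness × cos δ = 157 × cos 44.68° = 111.6 ft.

111.6 ft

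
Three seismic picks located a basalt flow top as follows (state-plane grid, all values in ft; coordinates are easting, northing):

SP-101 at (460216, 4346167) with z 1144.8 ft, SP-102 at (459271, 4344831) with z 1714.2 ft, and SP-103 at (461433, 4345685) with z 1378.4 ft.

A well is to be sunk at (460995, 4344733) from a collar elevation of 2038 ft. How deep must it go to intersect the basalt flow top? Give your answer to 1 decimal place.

249.6 ft

Two edge vectors: SP-101→SP-102 = (-945, -1336, 569.4), SP-101→SP-103 = (1217, -482, 233.6).
Normal n = (SP-101→SP-102) × (SP-101→SP-103) = (-37638.8, 913711.8, 2081402).
So ∂z/∂easting = −n_x/n_z = 0.018083388 and ∂z/∂northing = −n_y/n_z = −0.438988624.
Intercept c from SP-101: 1144.8 − 8322.26 + 1907917.87 = 1900740.41.
At (460995, 4344733): z_contact = 8336.35 − 1907288.36 + 1900740.41 = 1788.40 ft.
Depth below ground = 2038 − 1788.40 = 249.6 ft.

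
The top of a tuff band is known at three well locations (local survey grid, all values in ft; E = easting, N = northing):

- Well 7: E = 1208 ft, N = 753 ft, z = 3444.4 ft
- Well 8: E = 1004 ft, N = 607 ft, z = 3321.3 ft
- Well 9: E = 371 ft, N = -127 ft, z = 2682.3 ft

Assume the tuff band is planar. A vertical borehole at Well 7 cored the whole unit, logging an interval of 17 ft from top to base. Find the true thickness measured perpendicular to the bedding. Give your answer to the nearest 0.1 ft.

Two edge vectors: Well 7→Well 8 = (-204, -146, -123.1), Well 7→Well 9 = (-837, -880, -762.1).
Normal n = (Well 7→Well 8) × (Well 7→Well 9) = (2938.6, -52433.7, 57318).
So ∂z/∂E = −n_x/n_z = −0.05127 and ∂z/∂N = −n_y/n_z = 0.91479.
|∇z| = √(a²+b²) = 0.91622, so dip δ = arctan(0.91622) = 42.50°.
True thickness = vertical thickness × cos δ = 17 × cos 42.50° = 12.5 ft.

12.5 ft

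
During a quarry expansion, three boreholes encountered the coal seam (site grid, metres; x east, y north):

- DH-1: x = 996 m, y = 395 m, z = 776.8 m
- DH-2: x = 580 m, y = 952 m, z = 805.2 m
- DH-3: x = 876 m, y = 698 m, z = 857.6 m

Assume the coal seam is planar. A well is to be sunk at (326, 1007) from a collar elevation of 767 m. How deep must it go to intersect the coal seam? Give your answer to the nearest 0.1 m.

Two edge vectors: DH-1→DH-2 = (-416, 557, 28.4), DH-1→DH-3 = (-120, 303, 80.8).
Normal n = (DH-1→DH-2) × (DH-1→DH-3) = (36400.4, 30204.8, -59208).
So ∂z/∂x = −n_x/n_z = 0.614789 and ∂z/∂y = −n_y/n_z = 0.510147.
Intercept c from DH-1: 776.8 − 612.33 − 201.51 = −37.04.
At (326, 1007): z_contact = 200.42 + 513.72 − 37.04 = 677.10 m.
Depth below ground = 767 − 677.10 = 89.9 m.

89.9 m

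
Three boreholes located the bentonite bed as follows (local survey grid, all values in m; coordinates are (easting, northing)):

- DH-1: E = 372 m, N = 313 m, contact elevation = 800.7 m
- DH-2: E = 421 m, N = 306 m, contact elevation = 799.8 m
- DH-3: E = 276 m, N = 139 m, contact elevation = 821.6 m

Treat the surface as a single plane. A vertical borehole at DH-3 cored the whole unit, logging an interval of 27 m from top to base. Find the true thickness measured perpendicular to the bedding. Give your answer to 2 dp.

Two edge vectors: DH-1→DH-2 = (49, -7, -0.9), DH-1→DH-3 = (-96, -174, 20.9).
Normal n = (DH-1→DH-2) × (DH-1→DH-3) = (-302.9, -937.7, -9198).
So ∂z/∂E = −n_x/n_z = −0.03293 and ∂z/∂N = −n_y/n_z = −0.10195.
|∇z| = √(a²+b²) = 0.10713, so dip δ = arctan(0.10713) = 6.11°.
True thickness = vertical thickness × cos δ = 27 × cos 6.11° = 26.85 m.

26.85 m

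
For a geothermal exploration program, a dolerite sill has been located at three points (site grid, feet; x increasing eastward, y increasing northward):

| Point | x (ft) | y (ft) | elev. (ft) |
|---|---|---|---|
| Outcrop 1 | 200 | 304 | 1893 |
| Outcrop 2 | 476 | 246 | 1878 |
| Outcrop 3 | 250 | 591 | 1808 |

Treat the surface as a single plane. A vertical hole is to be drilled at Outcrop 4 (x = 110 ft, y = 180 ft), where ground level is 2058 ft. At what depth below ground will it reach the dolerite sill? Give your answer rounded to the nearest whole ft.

121 ft

Two edge vectors: Outcrop 1→Outcrop 2 = (276, -58, -15), Outcrop 1→Outcrop 3 = (50, 287, -85).
Normal n = (Outcrop 1→Outcrop 2) × (Outcrop 1→Outcrop 3) = (9235, 22710, 82112).
So ∂z/∂x = −n_x/n_z = −0.11247 and ∂z/∂y = −n_y/n_z = −0.27657.
Intercept c from Outcrop 1: 1893 + 22.49 + 84.08 = 1999.57.
At (110, 180): z_contact = −12.4 − 49.8 + 1999.57 = 1937.4 ft.
Depth below ground = 2058 − 1937.4 = 121 ft.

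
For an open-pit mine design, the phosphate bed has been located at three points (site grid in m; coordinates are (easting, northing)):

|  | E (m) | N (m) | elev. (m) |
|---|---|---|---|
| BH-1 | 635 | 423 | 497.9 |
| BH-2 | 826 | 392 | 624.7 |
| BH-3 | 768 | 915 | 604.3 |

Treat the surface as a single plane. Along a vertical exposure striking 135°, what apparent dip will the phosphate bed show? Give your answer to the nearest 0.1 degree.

24.2°

Two edge vectors: BH-1→BH-2 = (191, -31, 126.8), BH-1→BH-3 = (133, 492, 106.4).
Normal n = (BH-1→BH-2) × (BH-1→BH-3) = (-65684, -3458, 98095).
So ∂z/∂E = −n_x/n_z = 0.66960 and ∂z/∂N = −n_y/n_z = 0.03525.
Unit vector along 135° is (sin 135°, cos 135°) = (0.7071, -0.7071).
Slope in that direction = a·(0.7071) + b·(-0.7071) = 0.44855.
Apparent dip = arctan|0.44855| = 24.2° (true dip is 33.8°, so apparent ≤ true as expected).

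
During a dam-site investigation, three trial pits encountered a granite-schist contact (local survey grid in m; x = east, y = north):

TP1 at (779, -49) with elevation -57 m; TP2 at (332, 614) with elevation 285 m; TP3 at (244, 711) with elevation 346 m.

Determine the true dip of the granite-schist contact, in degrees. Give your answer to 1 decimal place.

27.5°

Two edge vectors: TP1→TP2 = (-447, 663, 342), TP1→TP3 = (-535, 760, 403).
Normal n = (TP1→TP2) × (TP1→TP3) = (7269, -2829, 14985).
So ∂z/∂x = −n_x/n_z = −0.48509 and ∂z/∂y = −n_y/n_z = 0.18879.
Gradient magnitude |∇z| = √(a² + b²) = √(0.23531 + 0.03564) = 0.52053.
True dip = arctan(0.52053) = 27.5°, dipping toward ESE (azimuth ≈ 111°).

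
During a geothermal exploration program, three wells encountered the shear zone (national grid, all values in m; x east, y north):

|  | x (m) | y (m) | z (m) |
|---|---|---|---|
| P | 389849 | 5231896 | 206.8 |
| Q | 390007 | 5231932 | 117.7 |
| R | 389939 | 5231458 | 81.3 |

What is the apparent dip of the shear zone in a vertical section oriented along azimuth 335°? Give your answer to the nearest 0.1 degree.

21.9°

Two edge vectors: P→Q = (158, 36, -89.1), P→R = (90, -438, -125.5).
Normal n = (P→Q) × (P→R) = (-43543.8, 11810, -72444).
So ∂z/∂x = −n_x/n_z = −0.60107 and ∂z/∂y = −n_y/n_z = 0.16302.
Unit vector along 335° is (sin 335°, cos 335°) = (-0.4226, 0.9063).
Slope in that direction = a·(-0.4226) + b·(0.9063) = 0.40177.
Apparent dip = arctan|0.40177| = 21.9° (true dip is 31.9°, so apparent ≤ true as expected).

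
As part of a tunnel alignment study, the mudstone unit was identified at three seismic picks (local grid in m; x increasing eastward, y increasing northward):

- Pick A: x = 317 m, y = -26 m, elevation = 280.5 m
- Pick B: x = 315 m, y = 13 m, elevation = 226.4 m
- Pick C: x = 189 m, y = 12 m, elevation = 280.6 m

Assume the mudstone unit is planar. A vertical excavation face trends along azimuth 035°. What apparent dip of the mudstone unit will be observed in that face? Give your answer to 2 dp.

54.35°

Let the plane be z = a·x + b·y + c.
Pick B−Pick A: −2a + 39b = −54.1;  Pick C−Pick A: −128a + 38b = 0.1.
Solving gives a = −0.41898, b = −1.40867.
Unit vector along 035° is (sin 35°, cos 35°) = (0.5736, 0.8192).
Slope in that direction = a·(0.5736) + b·(0.8192) = −1.39423.
Apparent dip = arctan|1.39423| = 54.35° (true dip is 55.8°, so apparent ≤ true as expected).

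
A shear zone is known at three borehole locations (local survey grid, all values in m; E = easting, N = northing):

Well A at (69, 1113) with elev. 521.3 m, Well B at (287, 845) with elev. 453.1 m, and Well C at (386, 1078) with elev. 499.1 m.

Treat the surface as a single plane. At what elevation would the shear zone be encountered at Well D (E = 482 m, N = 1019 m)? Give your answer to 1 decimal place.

481.9 m

Two edge vectors: Well A→Well B = (218, -268, -68.2), Well A→Well C = (317, -35, -22.2).
Normal n = (Well A→Well B) × (Well A→Well C) = (3562.6, -16779.8, 77326).
So ∂z/∂E = −n_x/n_z = −0.046072 and ∂z/∂N = −n_y/n_z = 0.217001.
Intercept c from Well A: 521.3 + 3.18 − 241.52 = 282.96.
At (482, 1019): z = −22.2 + 221.1 + 282.96 = 481.9 m.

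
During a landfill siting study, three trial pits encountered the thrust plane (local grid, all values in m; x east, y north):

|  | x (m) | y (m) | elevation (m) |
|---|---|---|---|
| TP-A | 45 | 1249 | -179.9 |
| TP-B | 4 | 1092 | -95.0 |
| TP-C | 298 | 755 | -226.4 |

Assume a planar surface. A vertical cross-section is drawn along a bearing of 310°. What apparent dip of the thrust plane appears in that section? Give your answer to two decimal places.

22.74°

Two edge vectors: TP-A→TP-B = (-41, -157, 84.9), TP-A→TP-C = (253, -494, -46.5).
Normal n = (TP-A→TP-B) × (TP-A→TP-C) = (49241.1, 19573.2, 59975).
So ∂z/∂x = −n_x/n_z = −0.82103 and ∂z/∂y = −n_y/n_z = −0.32636.
Unit vector along 310° is (sin 310°, cos 310°) = (-0.7660, 0.6428).
Slope in that direction = a·(-0.7660) + b·(0.6428) = 0.41917.
Apparent dip = arctan|0.41917| = 22.74° (true dip is 41.5°, so apparent ≤ true as expected).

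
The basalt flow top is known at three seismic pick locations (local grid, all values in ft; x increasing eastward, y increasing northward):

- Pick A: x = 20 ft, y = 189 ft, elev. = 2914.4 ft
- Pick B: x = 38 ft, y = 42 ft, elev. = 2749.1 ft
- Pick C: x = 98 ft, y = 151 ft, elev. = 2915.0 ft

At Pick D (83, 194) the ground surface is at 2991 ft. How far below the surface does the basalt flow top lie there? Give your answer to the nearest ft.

33 ft

Let the plane be z = a·x + b·y + c.
Pick B−Pick A: 18a − 147b = −165.3;  Pick C−Pick A: 78a − 38b = 0.6.
Solving gives a = 0.59076, b = 1.19683.
Then c = 2914.4 − a·20 − b·189 = 2676.38.
At (83, 194): z_contact = 49.0 + 232.2 + 2676.38 = 2957.6 ft.
Depth below ground = 2991 − 2957.6 = 33 ft.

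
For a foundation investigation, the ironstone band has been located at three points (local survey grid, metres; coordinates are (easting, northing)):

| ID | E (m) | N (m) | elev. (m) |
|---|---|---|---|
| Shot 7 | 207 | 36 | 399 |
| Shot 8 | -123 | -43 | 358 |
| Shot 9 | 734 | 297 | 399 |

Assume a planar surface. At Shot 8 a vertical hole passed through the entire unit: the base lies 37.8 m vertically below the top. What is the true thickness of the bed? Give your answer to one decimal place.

Let the plane be z = a·E + b·N + c.
Shot 8−Shot 7: −330a − 79b = −41;  Shot 9−Shot 7: 527a + 261b = 0.
Solving gives a = 0.24049, b = −0.48558.
|∇z| = √(a²+b²) = 0.54187, so dip δ = arctan(0.54187) = 28.45°.
True thickness = vertical thickness × cos δ = 37.8 × cos 28.45° = 33.2 m.

33.2 m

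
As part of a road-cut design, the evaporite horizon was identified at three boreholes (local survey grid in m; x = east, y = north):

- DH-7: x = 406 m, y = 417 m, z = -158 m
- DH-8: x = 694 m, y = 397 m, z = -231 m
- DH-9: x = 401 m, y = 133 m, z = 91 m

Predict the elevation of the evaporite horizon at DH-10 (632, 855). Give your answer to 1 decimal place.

Two edge vectors: DH-7→DH-8 = (288, -20, -73), DH-7→DH-9 = (-5, -284, 249).
Normal n = (DH-7→DH-8) × (DH-7→DH-9) = (-25712, -71347, -81892).
So ∂z/∂x = −n_x/n_z = −0.31397 and ∂z/∂y = −n_y/n_z = −0.87123.
Intercept c from DH-7: -158 + 127.47 + 363.30 = 332.78.
At (632, 855): z = −198.4 − 744.9 + 332.78 = -610.6 m.

-610.6 m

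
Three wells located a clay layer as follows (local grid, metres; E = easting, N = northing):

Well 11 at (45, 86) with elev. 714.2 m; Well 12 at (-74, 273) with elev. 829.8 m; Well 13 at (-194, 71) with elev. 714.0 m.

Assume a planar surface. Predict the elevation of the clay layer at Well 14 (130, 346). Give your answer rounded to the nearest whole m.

Two edge vectors: Well 11→Well 12 = (-119, 187, 115.6), Well 11→Well 13 = (-239, -15, -0.2).
Normal n = (Well 11→Well 12) × (Well 11→Well 13) = (1696.6, -27652.2, 46478).
So ∂z/∂E = −n_x/n_z = −0.03650 and ∂z/∂N = −n_y/n_z = 0.59495.
Intercept c from Well 11: 714.2 + 1.64 − 51.17 = 664.68.
At (130, 346): z = −4.7 + 205.9 + 664.68 = 865.8 m.

866 m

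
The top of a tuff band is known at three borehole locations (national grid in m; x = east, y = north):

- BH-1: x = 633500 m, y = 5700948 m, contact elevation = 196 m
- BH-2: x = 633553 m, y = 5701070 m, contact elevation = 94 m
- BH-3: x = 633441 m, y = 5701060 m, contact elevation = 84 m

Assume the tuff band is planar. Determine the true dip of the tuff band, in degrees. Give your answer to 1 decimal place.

Let the plane be z = a·x + b·y + c.
BH-2−BH-1: 53a + 122b = −102;  BH-3−BH-1: −59a + 112b = −112.
Solving gives a = 0.17055, b = −0.91016.
Gradient magnitude |∇z| = √(a² + b²) = √(0.02909 + 0.82839) = 0.92600.
True dip = arctan(0.92600) = 42.8°, dipping toward N (azimuth ≈ 349°).

42.8°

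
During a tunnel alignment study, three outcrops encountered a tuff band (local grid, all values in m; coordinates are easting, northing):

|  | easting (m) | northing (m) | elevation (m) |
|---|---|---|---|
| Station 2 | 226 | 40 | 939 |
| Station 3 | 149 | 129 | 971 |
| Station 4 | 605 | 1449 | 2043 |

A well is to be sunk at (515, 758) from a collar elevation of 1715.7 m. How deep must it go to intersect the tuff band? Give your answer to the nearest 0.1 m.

178.3 m

Let the plane be z = a·easting + b·northing + c.
Station 3−Station 2: −77a + 89b = 32;  Station 4−Station 2: 379a + 1409b = 1104.
Solving gives a = 0.373833, b = 0.682979.
Then c = 939 − a·226 − b·40 = 827.19.
At (515, 758): z_contact = 192.52 + 517.70 + 827.19 = 1537.42 m.
Depth below ground = 1715.7 − 1537.42 = 178.3 m.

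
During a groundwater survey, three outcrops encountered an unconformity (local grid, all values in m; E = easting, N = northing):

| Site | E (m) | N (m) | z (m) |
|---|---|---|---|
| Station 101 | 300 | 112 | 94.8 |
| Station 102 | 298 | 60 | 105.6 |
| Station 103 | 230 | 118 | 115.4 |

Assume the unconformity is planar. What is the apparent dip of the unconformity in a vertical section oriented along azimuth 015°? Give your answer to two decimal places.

Let the plane be z = a·E + b·N + c.
Station 102−Station 101: −2a − 52b = 10.8;  Station 103−Station 101: −70a + 6b = 20.6.
Solving gives a = −0.31106, b = −0.19573.
Unit vector along 015° is (sin 15°, cos 15°) = (0.2588, 0.9659).
Slope in that direction = a·(0.2588) + b·(0.9659) = −0.26957.
Apparent dip = arctan|0.26957| = 15.09° (true dip is 20.2°, so apparent ≤ true as expected).

15.09°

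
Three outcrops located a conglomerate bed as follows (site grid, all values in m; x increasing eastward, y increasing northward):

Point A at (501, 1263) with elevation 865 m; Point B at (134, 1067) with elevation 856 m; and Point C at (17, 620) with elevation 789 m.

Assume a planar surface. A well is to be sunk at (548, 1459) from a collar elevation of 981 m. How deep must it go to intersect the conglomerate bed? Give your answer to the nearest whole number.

86 m

Let the plane be z = a·x + b·y + c.
Point B−Point A: −367a − 196b = −9;  Point C−Point A: −484a − 643b = −76.
Solving gives a = −0.06455, b = 0.16678.
Then c = 865 − a·501 − b·1263 = 686.69.
At (548, 1459): z_contact = −35.4 + 243.3 + 686.69 = 894.7 m.
Depth below ground = 981 − 894.7 = 86 m.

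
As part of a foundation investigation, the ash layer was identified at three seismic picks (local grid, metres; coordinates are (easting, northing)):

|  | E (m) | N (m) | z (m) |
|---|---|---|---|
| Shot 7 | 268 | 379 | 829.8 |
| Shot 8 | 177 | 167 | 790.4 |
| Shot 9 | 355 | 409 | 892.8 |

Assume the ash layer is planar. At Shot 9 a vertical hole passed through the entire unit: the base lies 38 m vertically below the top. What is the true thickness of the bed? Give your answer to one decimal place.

29.8 m

Let the plane be z = a·E + b·N + c.
Shot 8−Shot 7: −91a − 212b = −39.4;  Shot 9−Shot 7: 87a + 30b = 63.
Solving gives a = 0.77472, b = −0.14670.
|∇z| = √(a²+b²) = 0.78849, so dip δ = arctan(0.78849) = 38.26°.
True thickness = vertical thickness × cos δ = 38 × cos 38.26° = 29.8 m.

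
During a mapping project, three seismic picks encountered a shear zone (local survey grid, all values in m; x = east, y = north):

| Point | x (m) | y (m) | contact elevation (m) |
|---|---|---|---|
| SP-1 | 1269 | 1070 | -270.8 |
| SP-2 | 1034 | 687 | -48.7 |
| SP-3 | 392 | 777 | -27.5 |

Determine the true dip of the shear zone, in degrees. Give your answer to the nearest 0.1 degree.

Two edge vectors: SP-1→SP-2 = (-235, -383, 222.1), SP-1→SP-3 = (-877, -293, 243.3).
Normal n = (SP-1→SP-2) × (SP-1→SP-3) = (-28108.6, -137606.2, -267036).
So ∂z/∂x = −n_x/n_z = −0.10526 and ∂z/∂y = −n_y/n_z = −0.51531.
Gradient magnitude |∇z| = √(a² + b²) = √(0.01108 + 0.26554) = 0.52595.
True dip = arctan(0.52595) = 27.7°, dipping toward NNE (azimuth ≈ 012°).

27.7°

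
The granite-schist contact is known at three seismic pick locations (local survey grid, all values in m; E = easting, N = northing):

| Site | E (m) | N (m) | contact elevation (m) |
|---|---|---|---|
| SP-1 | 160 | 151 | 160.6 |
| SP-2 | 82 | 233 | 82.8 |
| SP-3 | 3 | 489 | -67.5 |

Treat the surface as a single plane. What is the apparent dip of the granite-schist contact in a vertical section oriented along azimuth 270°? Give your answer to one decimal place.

29.4°

Let the plane be z = a·E + b·N + c.
SP-2−SP-1: −78a + 82b = −77.8;  SP-3−SP-1: −157a + 338b = −228.1.
Solving gives a = 0.56280, b = −0.41343.
Unit vector along 270° is (sin 270°, cos 270°) = (-1.0000, -0.0000).
Slope in that direction = a·(-1.0000) + b·(-0.0000) = −0.56280.
Apparent dip = arctan|0.56280| = 29.4° (true dip is 34.9°, so apparent ≤ true as expected).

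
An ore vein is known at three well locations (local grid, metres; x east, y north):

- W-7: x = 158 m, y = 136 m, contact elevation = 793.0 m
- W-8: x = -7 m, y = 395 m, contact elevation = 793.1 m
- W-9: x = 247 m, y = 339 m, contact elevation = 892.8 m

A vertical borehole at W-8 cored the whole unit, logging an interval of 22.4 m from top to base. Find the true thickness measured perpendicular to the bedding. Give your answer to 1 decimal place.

Let the plane be z = a·x + b·y + c.
W-8−W-7: −165a + 259b = 0.1;  W-9−W-7: 89a + 203b = 99.8.
Solving gives a = 0.45676, b = 0.29137.
|∇z| = √(a²+b²) = 0.54178, so dip δ = arctan(0.54178) = 28.45°.
True thickness = vertical thickness × cos δ = 22.4 × cos 28.45° = 19.7 m.

19.7 m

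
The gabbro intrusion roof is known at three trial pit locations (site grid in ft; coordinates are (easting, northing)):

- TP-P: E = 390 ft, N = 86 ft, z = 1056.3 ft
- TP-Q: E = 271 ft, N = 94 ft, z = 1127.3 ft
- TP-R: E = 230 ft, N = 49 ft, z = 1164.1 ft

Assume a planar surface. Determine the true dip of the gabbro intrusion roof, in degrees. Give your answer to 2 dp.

Two edge vectors: TP-P→TP-Q = (-119, 8, 71), TP-P→TP-R = (-160, -37, 107.8).
Normal n = (TP-P→TP-Q) × (TP-P→TP-R) = (3489.4, 1468.2, 5683).
So ∂z/∂E = −n_x/n_z = −0.61401 and ∂z/∂N = −n_y/n_z = −0.25835.
Gradient magnitude |∇z| = √(a² + b²) = √(0.37700 + 0.06674) = 0.66614.
True dip = arctan(0.66614) = 33.67°, dipping toward ENE (azimuth ≈ 067°).

33.67°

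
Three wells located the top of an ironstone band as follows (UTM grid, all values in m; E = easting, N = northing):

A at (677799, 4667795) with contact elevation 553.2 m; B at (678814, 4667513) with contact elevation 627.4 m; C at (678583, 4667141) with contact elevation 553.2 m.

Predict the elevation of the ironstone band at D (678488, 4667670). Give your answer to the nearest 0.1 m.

612.3 m

Two edge vectors: A→B = (1015, -282, 74.2), A→C = (784, -654, 0).
Normal n = (A→B) × (A→C) = (48526.8, 58172.8, -442722).
So ∂z/∂E = −n_x/n_z = 0.109610094 and ∂z/∂N = −n_y/n_z = 0.131398033.
Intercept c from A: 553.2 − 74293.61 − 613339.08 = −687079.49.
At (678488, 4667670): z = 74369.1 + 613322.7 − 687079.49 = 612.3 m.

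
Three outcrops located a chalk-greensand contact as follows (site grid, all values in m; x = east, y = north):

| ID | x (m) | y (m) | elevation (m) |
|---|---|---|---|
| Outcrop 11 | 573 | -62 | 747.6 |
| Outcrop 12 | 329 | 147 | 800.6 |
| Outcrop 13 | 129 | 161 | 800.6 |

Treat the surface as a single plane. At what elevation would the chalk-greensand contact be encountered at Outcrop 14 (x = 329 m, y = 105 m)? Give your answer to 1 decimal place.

Let the plane be z = a·x + b·y + c.
Outcrop 12−Outcrop 11: −244a + 209b = 53;  Outcrop 13−Outcrop 11: −444a + 223b = 53.
Solving gives a = 0.01933, b = 0.27616.
Then c = 747.6 − a·573 − b·-62 = 753.65.
At (329, 105): z = 6.4 + 29.0 + 753.65 = 789.0 m.

789.0 m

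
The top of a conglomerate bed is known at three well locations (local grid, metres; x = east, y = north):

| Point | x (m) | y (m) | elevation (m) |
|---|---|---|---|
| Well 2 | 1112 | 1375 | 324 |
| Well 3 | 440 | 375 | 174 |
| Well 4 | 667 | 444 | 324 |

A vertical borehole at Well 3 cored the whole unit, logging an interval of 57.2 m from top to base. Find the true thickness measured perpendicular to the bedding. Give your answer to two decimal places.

43.43 m

Two edge vectors: Well 2→Well 3 = (-672, -1000, -150), Well 2→Well 4 = (-445, -931, 0).
Normal n = (Well 2→Well 3) × (Well 2→Well 4) = (-139650, 66750, 180632).
So ∂z/∂x = −n_x/n_z = 0.77312 and ∂z/∂y = −n_y/n_z = −0.36954.
|∇z| = √(a²+b²) = 0.85690, so dip δ = arctan(0.85690) = 40.59°.
True thickness = vertical thickness × cos δ = 57.2 × cos 40.59° = 43.43 m.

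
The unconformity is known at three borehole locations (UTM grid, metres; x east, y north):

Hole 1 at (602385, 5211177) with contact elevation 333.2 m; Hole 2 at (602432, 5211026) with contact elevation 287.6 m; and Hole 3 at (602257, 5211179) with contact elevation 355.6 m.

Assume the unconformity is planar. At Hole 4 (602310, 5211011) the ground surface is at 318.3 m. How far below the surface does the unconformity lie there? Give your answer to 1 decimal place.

Two edge vectors: Hole 1→Hole 2 = (47, -151, -45.6), Hole 1→Hole 3 = (-128, 2, 22.4).
Normal n = (Hole 1→Hole 2) × (Hole 1→Hole 3) = (-3291.2, 4784, -19234).
So ∂z/∂x = −n_x/n_z = −0.171113653 and ∂z/∂y = −n_y/n_z = 0.248726214.
Intercept c from Hole 1: 333.2 + 103076.30 − 1296156.33 = −1192746.83.
At (602310, 5211011): z_contact = −103063.46 + 1296115.04 − 1192746.83 = 304.74 m.
Depth below ground = 318.3 − 304.74 = 13.6 m.

13.6 m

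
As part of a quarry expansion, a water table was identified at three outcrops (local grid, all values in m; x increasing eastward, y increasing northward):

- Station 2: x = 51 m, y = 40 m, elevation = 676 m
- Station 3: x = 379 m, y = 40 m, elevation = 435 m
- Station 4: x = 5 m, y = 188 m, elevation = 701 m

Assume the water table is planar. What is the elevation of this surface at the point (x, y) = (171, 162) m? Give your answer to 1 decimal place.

580.6 m

Let the plane be z = a·x + b·y + c.
Station 3−Station 2: 328a + 0b = −241;  Station 4−Station 2: −46a + 148b = 25.
Solving gives a = −0.73476, b = −0.05945.
Then c = 676 − a·51 − b·40 = 715.85.
At (171, 162): z = −125.6 − 9.6 + 715.85 = 580.6 m.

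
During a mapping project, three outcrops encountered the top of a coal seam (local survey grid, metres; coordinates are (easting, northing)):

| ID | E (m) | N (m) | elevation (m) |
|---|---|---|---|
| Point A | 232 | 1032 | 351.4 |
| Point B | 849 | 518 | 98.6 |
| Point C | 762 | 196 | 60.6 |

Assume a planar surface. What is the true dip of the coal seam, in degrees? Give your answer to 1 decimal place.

Two edge vectors: Point A→Point B = (617, -514, -252.8), Point A→Point C = (530, -836, -290.8).
Normal n = (Point A→Point B) × (Point A→Point C) = (-61869.6, 45439.6, -243392).
So ∂z/∂E = −n_x/n_z = −0.25420 and ∂z/∂N = −n_y/n_z = 0.18669.
Gradient magnitude |∇z| = √(a² + b²) = √(0.06462 + 0.03485) = 0.31539.
True dip = arctan(0.31539) = 17.5°, dipping toward SE (azimuth ≈ 126°).

17.5°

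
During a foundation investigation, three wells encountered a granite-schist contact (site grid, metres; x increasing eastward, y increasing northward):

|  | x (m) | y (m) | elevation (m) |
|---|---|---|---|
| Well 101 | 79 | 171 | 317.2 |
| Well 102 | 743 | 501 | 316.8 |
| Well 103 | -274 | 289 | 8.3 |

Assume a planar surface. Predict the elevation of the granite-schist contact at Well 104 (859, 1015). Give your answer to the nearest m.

-164 m

Let the plane be z = a·x + b·y + c.
Well 102−Well 101: 664a + 330b = −0.4;  Well 103−Well 101: −353a + 118b = −308.9.
Solving gives a = 0.52294, b = −1.05342.
Then c = 317.2 − a·79 − b·171 = 456.02.
At (859, 1015): z = 449.2 − 1069.2 + 456.02 = -164.0 m.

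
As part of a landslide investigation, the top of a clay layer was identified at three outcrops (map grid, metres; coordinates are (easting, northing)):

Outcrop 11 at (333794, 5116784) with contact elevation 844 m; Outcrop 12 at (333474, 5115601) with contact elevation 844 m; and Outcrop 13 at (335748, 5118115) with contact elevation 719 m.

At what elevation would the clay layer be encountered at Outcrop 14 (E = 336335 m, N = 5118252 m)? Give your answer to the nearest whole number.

Let the plane be z = a·E + b·N + c.
Outcrop 12−Outcrop 11: −320a − 1183b = 0;  Outcrop 13−Outcrop 11: 1954a + 1331b = −125.
Solving gives a = −0.07842073, b = 0.02121271.
Then c = 844 − a·333794 − b·5116784 = −81520.48.
At (336335, 5118252): z = −26375.6 + 108572.0 − 81520.48 = 675.9 m.

676 m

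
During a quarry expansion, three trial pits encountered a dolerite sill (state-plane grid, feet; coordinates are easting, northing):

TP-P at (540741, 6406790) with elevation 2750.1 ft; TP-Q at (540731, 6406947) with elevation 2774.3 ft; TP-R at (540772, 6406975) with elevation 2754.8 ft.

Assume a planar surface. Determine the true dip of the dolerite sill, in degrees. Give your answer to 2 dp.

Let the plane be z = a·easting + b·northing + c.
TP-Q−TP-P: −10a + 157b = 24.2;  TP-R−TP-P: 31a + 185b = 4.7.
Solving gives a = −0.55666, b = 0.11868.
Gradient magnitude |∇z| = √(a² + b²) = √(0.30987 + 0.01409) = 0.56917.
True dip = arctan(0.56917) = 29.65°, dipping toward ESE (azimuth ≈ 102°).

29.65°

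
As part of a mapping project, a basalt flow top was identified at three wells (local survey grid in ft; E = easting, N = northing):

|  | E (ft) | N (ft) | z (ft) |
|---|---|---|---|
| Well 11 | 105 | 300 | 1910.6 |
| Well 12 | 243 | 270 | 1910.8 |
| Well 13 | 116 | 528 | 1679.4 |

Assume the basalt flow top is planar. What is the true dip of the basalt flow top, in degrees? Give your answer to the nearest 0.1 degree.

45.8°

Let the plane be z = a·E + b·N + c.
Well 12−Well 11: 138a − 30b = 0.2;  Well 13−Well 11: 11a + 228b = −231.2.
Solving gives a = −0.21672, b = −1.00358.
Gradient magnitude |∇z| = √(a² + b²) = √(0.04697 + 1.00717) = 1.02671.
True dip = arctan(1.02671) = 45.8°, dipping toward NNE (azimuth ≈ 012°).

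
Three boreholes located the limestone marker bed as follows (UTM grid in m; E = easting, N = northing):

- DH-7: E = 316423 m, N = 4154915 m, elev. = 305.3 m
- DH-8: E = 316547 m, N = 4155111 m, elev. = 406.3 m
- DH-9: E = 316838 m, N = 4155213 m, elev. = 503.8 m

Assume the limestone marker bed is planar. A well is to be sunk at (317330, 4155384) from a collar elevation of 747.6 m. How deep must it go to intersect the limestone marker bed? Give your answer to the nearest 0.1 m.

79.5 m

Let the plane be z = a·E + b·N + c.
DH-8−DH-7: 124a + 196b = 101;  DH-9−DH-7: 415a + 298b = 198.5.
Solving gives a = 0.198432009, b = 0.389767505.
Then c = 305.3 − a·316423 − b·4154915 = −1681934.00.
At (317330, 4155384): z_contact = 62968.43 + 1619633.65 − 1681934.00 = 668.08 m.
Depth below ground = 747.6 − 668.08 = 79.5 m.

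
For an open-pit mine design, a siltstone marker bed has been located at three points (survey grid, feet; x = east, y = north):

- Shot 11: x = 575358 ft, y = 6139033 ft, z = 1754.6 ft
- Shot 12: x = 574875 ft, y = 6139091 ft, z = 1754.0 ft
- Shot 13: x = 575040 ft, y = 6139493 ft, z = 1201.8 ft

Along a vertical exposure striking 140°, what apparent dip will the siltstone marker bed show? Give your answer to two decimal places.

42.08°

Let the plane be z = a·x + b·y + c.
Shot 12−Shot 11: −483a + 58b = −0.6;  Shot 13−Shot 11: −318a + 460b = −552.8.
Solving gives a = −0.15602, b = −1.30959.
Unit vector along 140° is (sin 140°, cos 140°) = (0.6428, -0.7660).
Slope in that direction = a·(0.6428) + b·(-0.7660) = 0.90292.
Apparent dip = arctan|0.90292| = 42.08° (true dip is 52.8°, so apparent ≤ true as expected).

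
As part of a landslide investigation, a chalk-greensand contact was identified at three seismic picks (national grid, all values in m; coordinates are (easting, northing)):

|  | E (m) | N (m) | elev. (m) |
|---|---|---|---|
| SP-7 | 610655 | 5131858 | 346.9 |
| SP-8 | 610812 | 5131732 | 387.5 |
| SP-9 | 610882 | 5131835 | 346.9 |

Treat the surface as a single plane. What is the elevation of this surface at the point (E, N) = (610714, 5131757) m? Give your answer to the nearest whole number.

Two edge vectors: SP-7→SP-8 = (157, -126, 40.6), SP-7→SP-9 = (227, -23, 0).
Normal n = (SP-7→SP-8) × (SP-7→SP-9) = (933.8, 9216.2, 24991).
So ∂z/∂E = −n_x/n_z = −0.03736545 and ∂z/∂N = −n_y/n_z = −0.36878076.
Intercept c from SP-7: 346.9 + 22817.40 + 1892530.50 = 1915694.80.
At (610714, 5131757): z = −22819.6 − 1892493.3 + 1915694.80 = 381.9 m.

382 m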